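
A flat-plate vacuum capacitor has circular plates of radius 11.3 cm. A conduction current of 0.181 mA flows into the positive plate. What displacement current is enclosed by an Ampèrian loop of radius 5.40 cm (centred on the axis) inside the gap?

4.13×10^-5 A

By continuity the displacement current in the gap matches the conduction current: I_d = 1.81×10^-4 A.
Through an area πr² the displacement current is I_d·(πr²/πR²) = I_d (r/R)² = 4.13×10^-5 A.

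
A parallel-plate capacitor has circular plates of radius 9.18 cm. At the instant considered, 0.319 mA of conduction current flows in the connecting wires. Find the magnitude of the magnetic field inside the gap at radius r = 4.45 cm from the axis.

3.37×10^-10 T

No conduction current crosses the gap, so I_d there equals the 3.19×10^-4 A in the leads.
An Ampèrian loop of radius r encloses a fraction (r/R)² of I_d. Then B·2πr = μ₀ I_d (r/R)², giving B = μ₀ I_d r/(2πR²) = 3.37×10^-10 T.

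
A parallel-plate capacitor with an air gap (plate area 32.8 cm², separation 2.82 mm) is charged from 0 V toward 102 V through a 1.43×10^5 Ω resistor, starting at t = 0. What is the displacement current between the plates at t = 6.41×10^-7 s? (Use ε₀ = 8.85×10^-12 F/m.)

4.61×10^-4 A

C = ε₀A/d = (8.85×10^-12)(3.28×10^-3)/(2.82×10^-3) = 1.029×10^-11 F, so τ = RC = 1.471×10^-6 s.
The conduction current is I(t) = (V₀/R) e^(−t/τ), and the displacement current between the plates equals it.
t/τ = 0.4358; I_d = (102/1.43×10^5) · e^(−0.4358) = (7.133×10^-4)(0.6467) = 4.61×10^-4 A.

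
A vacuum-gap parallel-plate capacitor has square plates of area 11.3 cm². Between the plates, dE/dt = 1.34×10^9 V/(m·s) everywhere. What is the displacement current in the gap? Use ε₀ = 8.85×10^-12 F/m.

I_d = ε₀ A (dE/dt) = (8.85×10^-12)(1.13×10^-3 m²)(1.34×10^9) = 1.34×10^-5 A.

1.34×10^-5 A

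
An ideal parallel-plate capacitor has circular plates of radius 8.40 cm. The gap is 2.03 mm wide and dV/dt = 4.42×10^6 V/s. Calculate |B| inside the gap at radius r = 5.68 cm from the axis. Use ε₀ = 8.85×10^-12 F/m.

dE/dt = (dV/dt)/d = 2.177×10^9 V/(m·s); I_d = ε₀(πR²)(dE/dt) = (8.85×10^-12)(0.02217)(2.177×10^9) = 4.271×10^-4 A.
An Ampèrian loop of radius r encloses a fraction (r/R)² of I_d. Then B·2πr = μ₀ I_d (r/R)², giving B = μ₀ I_d r/(2πR²) = 6.88×10^-10 T.

6.88×10^-10 T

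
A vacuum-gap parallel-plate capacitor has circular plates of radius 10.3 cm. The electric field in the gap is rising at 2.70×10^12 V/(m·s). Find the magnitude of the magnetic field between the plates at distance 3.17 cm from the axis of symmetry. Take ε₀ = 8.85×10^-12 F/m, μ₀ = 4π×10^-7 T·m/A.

Total displacement current: I_d = ε₀(πR²)(dE/dt) = (8.85×10^-12)(0.03333)(2.70×10^12) = 0.7964 A.
An Ampèrian loop of radius r encloses a fraction (r/R)² of I_d. Then B·2πr = μ₀ I_d (r/R)², giving B = μ₀ I_d r/(2πR²) = 4.76×10^-7 T.

4.76×10^-7 T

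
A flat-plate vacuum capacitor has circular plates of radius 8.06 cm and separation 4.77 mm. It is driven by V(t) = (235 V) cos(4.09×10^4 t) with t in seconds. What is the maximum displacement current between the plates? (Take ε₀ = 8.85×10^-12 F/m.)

3.64×10^-4 A

(dE/dt)_max = V₀ω/d = 2.015×10^9 V/(m·s); ω = 4.09×10^4 rad/s.
I_d,max = ε₀ A (dE/dt)_max = (8.85×10^-12)(0.02041)(2.015×10^9) = 3.64×10^-4 A.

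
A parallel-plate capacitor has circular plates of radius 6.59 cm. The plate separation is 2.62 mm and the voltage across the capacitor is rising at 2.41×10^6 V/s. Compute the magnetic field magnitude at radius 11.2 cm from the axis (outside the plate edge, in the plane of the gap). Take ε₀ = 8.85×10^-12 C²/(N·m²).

I_d = C dV/dt with C = ε₀πR²/d = 4.607×10^-11 F, so I_d = (4.607×10^-11)(2.41×10^6) = 1.110×10^-4 A.
For r ≥ R the full I_d is enclosed: B = μ₀ I_d/(2πr) = (4π×10^-7)(1.110×10^-4)/(2π·0.112) = 1.98×10^-10 T.

1.98×10^-10 T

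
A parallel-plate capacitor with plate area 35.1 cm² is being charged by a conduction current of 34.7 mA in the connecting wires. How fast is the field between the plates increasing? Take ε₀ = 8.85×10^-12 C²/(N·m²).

By continuity, I_d in the gap equals the 34.7 mA flowing in the wire.
Since I_d = ε₀ A dE/dt, dE/dt = I_d/(ε₀A) = (0.0347)/((8.85×10^-12)(3.51×10^-3)) = 1.12×10^12 V/(m·s).

1.12×10^12 V/(m·s)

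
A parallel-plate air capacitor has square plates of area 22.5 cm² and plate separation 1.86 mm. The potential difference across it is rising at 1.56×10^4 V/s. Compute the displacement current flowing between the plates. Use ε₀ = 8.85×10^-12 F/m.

1.67×10^-7 A

C = ε₀A/d = (8.85×10^-12)(2.25×10^-3)/(1.86×10^-3) = 1.071×10^-11 F.
I_d = C dV/dt = (1.071×10^-11)(1.56×10^4) = 1.67×10^-7 A.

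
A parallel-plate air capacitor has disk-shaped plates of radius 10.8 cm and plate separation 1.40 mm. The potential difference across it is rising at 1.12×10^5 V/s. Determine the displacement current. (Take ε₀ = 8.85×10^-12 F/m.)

2.59×10^-5 A

The displacement current equals the charging current C dV/dt. With C = ε₀A/d = (8.85×10^-12)(0.03664)/(1.40×10^-3) = 2.316×10^-10 F, I_d = (2.316×10^-10)(1.12×10^5) = 2.59×10^-5 A.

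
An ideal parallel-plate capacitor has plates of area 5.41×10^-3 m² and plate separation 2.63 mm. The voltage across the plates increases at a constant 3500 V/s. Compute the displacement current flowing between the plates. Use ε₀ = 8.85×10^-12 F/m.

C = ε₀A/d = (8.85×10^-12)(5.41×10^-3)/(2.63×10^-3) = 1.820×10^-11 F.
I_d = C dV/dt = (1.820×10^-11)(3500) = 6.37×10^-8 A.

6.37×10^-8 A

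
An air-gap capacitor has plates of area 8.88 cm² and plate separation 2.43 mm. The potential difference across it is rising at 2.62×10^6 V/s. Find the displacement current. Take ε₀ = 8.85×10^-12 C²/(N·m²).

8.47×10^-6 A

The field between the plates is E = V/d, so dE/dt = (2.62×10^6)/(2.43×10^-3 m) = 1.078×10^9 V/(m·s).
I_d = ε₀ A (dE/dt) = (8.85×10^-12)(8.88×10^-4)(1.078×10^9) = 8.47×10^-6 A.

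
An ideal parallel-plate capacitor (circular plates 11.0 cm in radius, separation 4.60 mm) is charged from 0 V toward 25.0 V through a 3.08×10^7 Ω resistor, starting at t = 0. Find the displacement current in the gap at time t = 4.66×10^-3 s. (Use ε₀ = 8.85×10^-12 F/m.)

1.03×10^-7 A

C = ε₀A/d = (8.85×10^-12)(0.03801)/(4.60×10^-3) = 7.313×10^-11 F, so τ = RC = 2.252×10^-3 s.
The conduction current is I(t) = (V₀/R) e^(−t/τ), and the displacement current between the plates equals it.
t/τ = 2.069; I_d = (25.0/3.08×10^7) · e^(−2.069) = (8.117×10^-7)(0.1263) = 1.03×10^-7 A.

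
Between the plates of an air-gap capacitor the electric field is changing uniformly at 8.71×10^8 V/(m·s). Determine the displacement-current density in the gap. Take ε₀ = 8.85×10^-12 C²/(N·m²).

J_d = ε₀ ∂E/∂t, so J_d = 7.71×10^-3 A/m².

7.71×10^-3 A/m²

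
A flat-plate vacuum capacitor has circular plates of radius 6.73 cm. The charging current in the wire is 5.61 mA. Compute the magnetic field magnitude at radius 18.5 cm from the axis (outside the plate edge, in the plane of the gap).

6.06×10^-9 T

No conduction current crosses the gap, so I_d there equals the 5.61×10^-3 A in the leads.
Outside the plates the loop encloses all of I_d, so B·2πr = μ₀ I_d and B = 6.06×10^-9 T.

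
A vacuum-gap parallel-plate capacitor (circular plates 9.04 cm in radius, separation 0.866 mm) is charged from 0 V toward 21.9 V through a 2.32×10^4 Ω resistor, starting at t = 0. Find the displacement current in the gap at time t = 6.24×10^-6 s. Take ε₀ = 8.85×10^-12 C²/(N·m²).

C = ε₀A/d = (8.85×10^-12)(0.02567)/(8.66×10^-4) = 2.623×10^-10 F, so τ = RC = 6.085×10^-6 s.
The conduction current is I(t) = (V₀/R) e^(−t/τ), and the displacement current between the plates equals it.
t/τ = 1.025; I_d = (21.9/2.32×10^4) · e^(−1.025) = (9.440×10^-4)(0.3588) = 3.39×10^-4 A.

3.39×10^-4 A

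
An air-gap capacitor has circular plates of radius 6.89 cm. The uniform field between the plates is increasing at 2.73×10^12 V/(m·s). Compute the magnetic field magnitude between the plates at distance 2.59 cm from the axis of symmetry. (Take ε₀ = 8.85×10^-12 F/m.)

3.93×10^-7 T

Total displacement current: I_d = ε₀(πR²)(dE/dt) = (8.85×10^-12)(0.01491)(2.73×10^12) = 0.3602 A.
∮B·dl = μ₀ I_d,enc with I_d,enc = I_d r²/R² = 0.05090 A; so B = μ₀ I_d,enc/(2πr) = 3.93×10^-7 T.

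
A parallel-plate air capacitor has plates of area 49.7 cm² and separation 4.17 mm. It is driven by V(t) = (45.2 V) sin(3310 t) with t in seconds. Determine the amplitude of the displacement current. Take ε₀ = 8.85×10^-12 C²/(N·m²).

(dE/dt)_max = V₀ω/d = 3.588×10^7 V/(m·s); ω = 3310 rad/s.
I_d,max = ε₀ A (dE/dt)_max = (8.85×10^-12)(4.97×10^-3)(3.588×10^7) = 1.58×10^-6 A.

1.58×10^-6 A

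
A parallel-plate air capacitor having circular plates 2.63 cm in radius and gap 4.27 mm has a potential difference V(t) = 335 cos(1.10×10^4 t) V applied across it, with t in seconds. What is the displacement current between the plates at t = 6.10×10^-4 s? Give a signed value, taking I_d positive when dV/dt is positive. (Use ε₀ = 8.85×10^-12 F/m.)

-6.87×10^-6 A

dV/dt = (335)(1.10×10^4)·−sin(6.71) = -1.525×10^6 V/s.
I_d = C dV/dt with C = ε₀A/d = (8.85×10^-12)(2.173×10^-3)/(4.27×10^-3) = 4.504×10^-12 F, so I_d = (4.504×10^-12)(-1.525×10^6) = -6.87×10^-6 A.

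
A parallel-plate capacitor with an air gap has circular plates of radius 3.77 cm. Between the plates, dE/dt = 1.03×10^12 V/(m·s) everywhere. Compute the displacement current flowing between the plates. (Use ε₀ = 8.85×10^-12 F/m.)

With a uniform field, Φ_E = EA, so I_d = ε₀ A dE/dt = 0.0407 A.

0.0407 A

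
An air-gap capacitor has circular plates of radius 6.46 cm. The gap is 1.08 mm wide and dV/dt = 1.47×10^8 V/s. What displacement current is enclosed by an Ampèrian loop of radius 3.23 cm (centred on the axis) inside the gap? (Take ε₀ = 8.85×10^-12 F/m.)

I_d = C dV/dt with C = ε₀πR²/d = 1.074×10^-10 F, so I_d = (1.074×10^-10)(1.47×10^8) = 0.01579 A.
The field is uniform, so I_d,enc = I_d (r/R)² = (0.01579)(3.23/6.46)² = 3.95×10^-3 A.

3.95×10^-3 A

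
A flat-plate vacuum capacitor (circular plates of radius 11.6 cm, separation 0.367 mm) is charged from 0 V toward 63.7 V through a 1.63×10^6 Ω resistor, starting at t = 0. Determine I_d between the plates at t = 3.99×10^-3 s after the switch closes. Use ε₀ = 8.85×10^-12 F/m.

With C = ε₀A/d = (8.85×10^-12)(0.04227)/(3.67×10^-4) = 1.019×10^-9 F, the time constant is τ = RC = 1.661×10^-3 s, so t/τ = 2.402 and e^(−t/τ) = 0.09054.
I_d = I_cond = (V₀/R) e^(−t/τ) = (3.908×10^-5)(0.09054) = 3.54×10^-6 A.

3.54×10^-6 A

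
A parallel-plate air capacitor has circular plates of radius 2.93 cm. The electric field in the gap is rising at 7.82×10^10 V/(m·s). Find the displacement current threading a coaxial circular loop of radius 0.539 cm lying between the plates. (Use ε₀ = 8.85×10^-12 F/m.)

6.32×10^-5 A

I_d = ε₀ dΦ_E/dt = ε₀ πR² (dE/dt) = (8.85×10^-12)(2.697×10^-3)(7.82×10^10) = 1.867×10^-3 A through the full plate area.
The field is uniform, so I_d,enc = I_d (r/R)² = (1.867×10^-3)(0.539/2.93)² = 6.32×10^-5 A.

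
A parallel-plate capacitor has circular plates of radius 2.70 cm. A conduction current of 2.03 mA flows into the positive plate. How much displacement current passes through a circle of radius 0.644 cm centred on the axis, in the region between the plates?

1.15×10^-4 A

No conduction current crosses the gap, so I_d there equals the 2.03×10^-3 A in the leads.
The field is uniform, so I_d,enc = I_d (r/R)² = (2.03×10^-3)(0.644/2.70)² = 1.15×10^-4 A.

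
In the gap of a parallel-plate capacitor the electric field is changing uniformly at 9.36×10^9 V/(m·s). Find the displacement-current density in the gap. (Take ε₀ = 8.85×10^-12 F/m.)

0.0828 A/m²

J_d = ε₀ dE/dt = (8.85×10^-12)(9.36×10^9) = 0.0828 A/m².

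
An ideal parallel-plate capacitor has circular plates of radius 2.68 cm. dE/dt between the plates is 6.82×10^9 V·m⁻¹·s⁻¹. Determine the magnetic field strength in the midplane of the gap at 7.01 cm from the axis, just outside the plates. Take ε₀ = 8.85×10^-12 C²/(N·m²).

Through the whole plate area (πR² = 2.256×10^-3 m²), I_d = ε₀ πR² dE/dt = 1.362×10^-4 A.
For r ≥ R the full I_d is enclosed: B = μ₀ I_d/(2πr) = (4π×10^-7)(1.362×10^-4)/(2π·0.0701) = 3.89×10^-10 T.

3.89×10^-10 T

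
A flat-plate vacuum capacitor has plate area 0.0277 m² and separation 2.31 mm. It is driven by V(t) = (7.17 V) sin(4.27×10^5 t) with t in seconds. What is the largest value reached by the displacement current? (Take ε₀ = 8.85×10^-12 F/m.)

3.25×10^-4 A

(dE/dt)_max = V₀ω/d = 1.325×10^9 V/(m·s); ω = 4.27×10^5 rad/s.
I_d,max = ε₀ A (dE/dt)_max = (8.85×10^-12)(0.0277)(1.325×10^9) = 3.25×10^-4 A.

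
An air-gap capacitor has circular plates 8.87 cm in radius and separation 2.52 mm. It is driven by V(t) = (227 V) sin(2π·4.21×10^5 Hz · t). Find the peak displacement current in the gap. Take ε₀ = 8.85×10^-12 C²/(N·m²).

The displacement current equals the conduction current C dV/dt, which peaks at C V₀ ω.
With C = ε₀A/d = (8.85×10^-12)(0.02472)/(2.52×10^-3) = 8.681×10^-11 F and ω = 2πf = 2.645×10^6 rad/s, I_d,max = (8.681×10^-11)(227)(2.645×10^6) = 0.0521 A.

0.0521 A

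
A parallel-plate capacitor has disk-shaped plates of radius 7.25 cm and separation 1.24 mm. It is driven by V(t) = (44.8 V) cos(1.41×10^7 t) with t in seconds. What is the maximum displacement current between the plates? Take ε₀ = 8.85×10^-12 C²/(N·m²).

0.0744 A

C = ε₀A/d = (8.85×10^-12)(0.01651)/(1.24×10^-3) = 1.178×10^-10 F; ω = 1.41×10^7 rad/s.
I_d = C dV/dt, so |I_d|_max = C V₀ ω = (1.178×10^-10)(44.8)(1.41×10^7) = 0.0744 A.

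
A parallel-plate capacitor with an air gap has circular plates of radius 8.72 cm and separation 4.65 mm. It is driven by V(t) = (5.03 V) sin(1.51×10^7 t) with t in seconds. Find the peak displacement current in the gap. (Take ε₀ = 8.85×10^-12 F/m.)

3.45×10^-3 A

The displacement current equals the conduction current C dV/dt, which peaks at C V₀ ω.
With C = ε₀A/d = (8.85×10^-12)(0.02389)/(4.65×10^-3) = 4.547×10^-11 F and ω = 1.51×10^7 rad/s, I_d,max = (4.547×10^-11)(5.03)(1.51×10^7) = 3.45×10^-3 A.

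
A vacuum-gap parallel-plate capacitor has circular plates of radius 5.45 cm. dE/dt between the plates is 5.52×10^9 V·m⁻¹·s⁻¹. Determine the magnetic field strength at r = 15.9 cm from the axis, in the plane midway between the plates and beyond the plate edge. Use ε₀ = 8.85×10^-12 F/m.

I_d = ε₀ dΦ_E/dt = ε₀ πR² (dE/dt) = (8.85×10^-12)(9.331×10^-3)(5.52×10^9) = 4.558×10^-4 A through the full plate area.
For r ≥ R the full I_d is enclosed: B = μ₀ I_d/(2πr) = (4π×10^-7)(4.558×10^-4)/(2π·0.159) = 5.73×10^-10 T.

5.73×10^-10 T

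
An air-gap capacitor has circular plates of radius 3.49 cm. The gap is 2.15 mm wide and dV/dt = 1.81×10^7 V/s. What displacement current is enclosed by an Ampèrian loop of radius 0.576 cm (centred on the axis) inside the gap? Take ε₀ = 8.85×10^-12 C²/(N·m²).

dE/dt = (dV/dt)/d = 8.419×10^9 V/(m·s); I_d = ε₀(πR²)(dE/dt) = (8.85×10^-12)(3.826×10^-3)(8.419×10^9) = 2.851×10^-4 A.
The field is uniform, so I_d,enc = I_d (r/R)² = (2.851×10^-4)(0.576/3.49)² = 7.77×10^-6 A.

7.77×10^-6 A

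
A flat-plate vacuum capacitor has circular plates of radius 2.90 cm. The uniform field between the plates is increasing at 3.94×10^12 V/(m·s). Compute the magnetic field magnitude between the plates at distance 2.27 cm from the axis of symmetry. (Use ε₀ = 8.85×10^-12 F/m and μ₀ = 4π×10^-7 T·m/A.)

4.97×10^-7 T

Through the whole plate area (πR² = 2.642×10^-3 m²), I_d = ε₀ πR² dE/dt = 0.09212 A.
For r < R the Ampère–Maxwell law gives B(2πr) = μ₀ I_d (r²/R²), so B = μ₀ I_d r/(2πR²) = (4π×10^-7)(0.09212)(0.0227)/(2π·0.0290²) = 4.97×10^-7 T.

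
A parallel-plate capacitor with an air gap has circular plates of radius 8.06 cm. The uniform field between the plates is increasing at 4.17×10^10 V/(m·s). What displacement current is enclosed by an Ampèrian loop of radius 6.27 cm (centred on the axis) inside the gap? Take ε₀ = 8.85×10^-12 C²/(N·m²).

4.56×10^-3 A

Through the whole plate area (πR² = 0.02041 m²), I_d = ε₀ πR² dE/dt = 7.532×10^-3 A.
Through an area πr² the displacement current is I_d·(πr²/πR²) = I_d (r/R)² = 4.56×10^-3 A.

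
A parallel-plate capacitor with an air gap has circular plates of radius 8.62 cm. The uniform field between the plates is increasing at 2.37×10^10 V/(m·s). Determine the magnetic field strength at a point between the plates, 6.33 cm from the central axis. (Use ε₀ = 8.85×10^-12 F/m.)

Total displacement current: I_d = ε₀(πR²)(dE/dt) = (8.85×10^-12)(0.02334)(2.37×10^10) = 4.895×10^-3 A.
∮B·dl = μ₀ I_d,enc with I_d,enc = I_d r²/R² = 2.640×10^-3 A; so B = μ₀ I_d,enc/(2πr) = 8.34×10^-9 T.

8.34×10^-9 T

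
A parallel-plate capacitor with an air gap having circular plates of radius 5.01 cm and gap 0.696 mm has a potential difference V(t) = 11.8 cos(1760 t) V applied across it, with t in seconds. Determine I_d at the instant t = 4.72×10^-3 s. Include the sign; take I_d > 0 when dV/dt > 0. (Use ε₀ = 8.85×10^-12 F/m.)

-1.87×10^-6 A

C = ε₀A/d = (8.85×10^-12)(7.885×10^-3)/(6.96×10^-4) = 1.003×10^-10 F. dV/dt = V₀ω·−sin(ωt); at ωt = 8.3072 rad this factor is -0.8990.
I_d = C dV/dt = (1.003×10^-10)(11.8)(1760)(-0.8990) = -1.87×10^-6 A.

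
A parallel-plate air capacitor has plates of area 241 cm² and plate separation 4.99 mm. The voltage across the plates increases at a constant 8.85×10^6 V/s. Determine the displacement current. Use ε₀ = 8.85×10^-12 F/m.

The field between the plates is E = V/d, so dE/dt = (8.85×10^6)/(4.99×10^-3 m) = 1.774×10^9 V/(m·s).
I_d = ε₀ A (dE/dt) = (8.85×10^-12)(0.0241)(1.774×10^9) = 3.78×10^-4 A.

3.78×10^-4 A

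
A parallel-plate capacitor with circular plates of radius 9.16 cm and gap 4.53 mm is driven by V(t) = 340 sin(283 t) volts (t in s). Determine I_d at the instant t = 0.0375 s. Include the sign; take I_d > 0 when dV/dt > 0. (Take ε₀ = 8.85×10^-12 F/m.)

C = ε₀A/d = (8.85×10^-12)(0.02636)/(4.53×10^-3) = 5.150×10^-11 F. dV/dt = V₀ω·cos(ωt); at ωt = 10.6125 rad this factor is -0.3738.
I_d = C dV/dt = (5.150×10^-11)(340)(283)(-0.3738) = -1.85×10^-6 A.

-1.85×10^-6 A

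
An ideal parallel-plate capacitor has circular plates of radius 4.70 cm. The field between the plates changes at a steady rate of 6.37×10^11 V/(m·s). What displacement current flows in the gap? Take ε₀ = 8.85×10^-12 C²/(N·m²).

0.0391 A

The displacement current is ε₀ times dΦ_E/dt = ε₀ A dE/dt = (8.85×10^-12)(6.940×10^-3)(6.37×10^11) = 0.0391 A.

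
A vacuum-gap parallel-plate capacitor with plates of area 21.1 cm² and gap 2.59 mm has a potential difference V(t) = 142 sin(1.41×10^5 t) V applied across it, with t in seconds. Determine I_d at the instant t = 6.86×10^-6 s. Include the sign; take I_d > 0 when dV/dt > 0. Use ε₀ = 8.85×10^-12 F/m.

dV/dt = (142)(1.41×10^5)·cos(0.96726) = 1.136×10^7 V/s.
I_d = C dV/dt with C = ε₀A/d = (8.85×10^-12)(2.11×10^-3)/(2.59×10^-3) = 7.210×10^-12 F, so I_d = (7.210×10^-12)(1.136×10^7) = 8.19×10^-5 A.

8.19×10^-5 A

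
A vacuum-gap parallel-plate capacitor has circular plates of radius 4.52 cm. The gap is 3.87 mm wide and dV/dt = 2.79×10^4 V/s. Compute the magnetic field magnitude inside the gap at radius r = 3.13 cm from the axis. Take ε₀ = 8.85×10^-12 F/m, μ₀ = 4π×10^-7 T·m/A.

dE/dt = (dV/dt)/d = 7.209×10^6 V/(m·s); I_d = ε₀(πR²)(dE/dt) = (8.85×10^-12)(6.418×10^-3)(7.209×10^6) = 4.095×10^-7 A.
An Ampèrian loop of radius r encloses a fraction (r/R)² of I_d. Then B·2πr = μ₀ I_d (r/R)², giving B = μ₀ I_d r/(2πR²) = 1.25×10^-12 T.

1.25×10^-12 T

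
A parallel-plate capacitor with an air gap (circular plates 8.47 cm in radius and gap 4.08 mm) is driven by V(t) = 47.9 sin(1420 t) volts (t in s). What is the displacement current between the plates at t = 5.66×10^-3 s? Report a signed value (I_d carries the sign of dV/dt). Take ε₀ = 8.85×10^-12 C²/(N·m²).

dV/dt = (47.9)(1420)·cos(8.0372) = -1.239×10^4 V/s.
I_d = C dV/dt with C = ε₀A/d = (8.85×10^-12)(0.02254)/(4.08×10^-3) = 4.889×10^-11 F, so I_d = (4.889×10^-11)(-1.239×10^4) = -6.06×10^-7 A.

-6.06×10^-7 A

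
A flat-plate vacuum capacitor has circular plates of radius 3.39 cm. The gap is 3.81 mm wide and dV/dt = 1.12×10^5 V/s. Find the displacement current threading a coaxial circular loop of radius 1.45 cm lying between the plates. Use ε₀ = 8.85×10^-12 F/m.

1.72×10^-7 A

I_d = C dV/dt with C = ε₀πR²/d = 8.385×10^-12 F, so I_d = (8.385×10^-12)(1.12×10^5) = 9.391×10^-7 A.
Through an area πr² the displacement current is I_d·(πr²/πR²) = I_d (r/R)² = 1.72×10^-7 A.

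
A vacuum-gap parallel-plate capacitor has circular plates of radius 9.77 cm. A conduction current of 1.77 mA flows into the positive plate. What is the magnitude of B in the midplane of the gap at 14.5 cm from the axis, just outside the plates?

Between the plates the displacement current equals the wire current: I_d = 1.77 mA = 1.77×10^-3 A.
With r > R the enclosed displacement current is the full I_d; B = μ₀ I_d / (2πr) = 2.44×10^-9 T.

2.44×10^-9 T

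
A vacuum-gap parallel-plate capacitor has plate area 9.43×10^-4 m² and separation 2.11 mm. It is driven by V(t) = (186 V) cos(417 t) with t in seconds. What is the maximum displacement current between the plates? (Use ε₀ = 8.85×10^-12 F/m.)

(dE/dt)_max = V₀ω/d = 3.676×10^7 V/(m·s); ω = 417 rad/s.
I_d,max = ε₀ A (dE/dt)_max = (8.85×10^-12)(9.43×10^-4)(3.676×10^7) = 3.07×10^-7 A.

3.07×10^-7 A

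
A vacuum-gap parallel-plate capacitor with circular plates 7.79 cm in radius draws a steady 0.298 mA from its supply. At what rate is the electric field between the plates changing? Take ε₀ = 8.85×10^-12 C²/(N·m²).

The displacement current between the plates equals the conduction current, I_d = 0.298 mA.
Then dE/dt = I_d/(ε₀A) = 1.77×10^9 V/(m·s).

1.77×10^9 V/(m·s)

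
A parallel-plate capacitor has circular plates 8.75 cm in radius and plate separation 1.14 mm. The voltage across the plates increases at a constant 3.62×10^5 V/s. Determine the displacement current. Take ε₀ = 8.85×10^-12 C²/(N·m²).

The field between the plates is E = V/d, so dE/dt = (3.62×10^5)/(1.14×10^-3 m) = 3.175×10^8 V/(m·s).
I_d = ε₀ A (dE/dt) = (8.85×10^-12)(0.02405)(3.175×10^8) = 6.76×10^-5 A.

6.76×10^-5 A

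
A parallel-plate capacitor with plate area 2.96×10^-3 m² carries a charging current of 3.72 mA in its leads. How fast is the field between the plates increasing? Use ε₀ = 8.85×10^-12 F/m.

1.42×10^11 V/(m·s)

The displacement current between the plates equals the conduction current, I_d = 3.72 mA.
Inverting I_d = ε₀ A dE/dt gives dE/dt = 3.72×10^-3 / (8.85×10^-12 · 2.96×10^-3) = 1.42×10^11 V/(m·s).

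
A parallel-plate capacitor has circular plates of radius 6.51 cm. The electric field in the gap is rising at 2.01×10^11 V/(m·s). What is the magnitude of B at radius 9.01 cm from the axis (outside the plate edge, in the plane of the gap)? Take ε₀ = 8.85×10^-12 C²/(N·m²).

Through the whole plate area (πR² = 0.01331 m²), I_d = ε₀ πR² dE/dt = 0.02368 A.
With r > R the enclosed displacement current is the full I_d; B = μ₀ I_d / (2πr) = 5.26×10^-8 T.

5.26×10^-8 T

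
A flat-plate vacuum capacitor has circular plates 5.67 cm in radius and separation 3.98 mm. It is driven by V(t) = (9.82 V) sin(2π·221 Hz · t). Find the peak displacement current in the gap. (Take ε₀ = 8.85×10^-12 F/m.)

3.06×10^-7 A

The displacement current equals the conduction current C dV/dt, which peaks at C V₀ ω.
With C = ε₀A/d = (8.85×10^-12)(0.01010)/(3.98×10^-3) = 2.246×10^-11 F and ω = 2πf = 1389 rad/s, I_d,max = (2.246×10^-11)(9.82)(1389) = 3.06×10^-7 A.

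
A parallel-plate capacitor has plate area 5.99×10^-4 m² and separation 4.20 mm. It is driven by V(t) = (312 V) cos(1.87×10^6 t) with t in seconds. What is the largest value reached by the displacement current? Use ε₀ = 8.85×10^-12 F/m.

C = ε₀A/d = (8.85×10^-12)(5.99×10^-4)/(4.20×10^-3) = 1.262×10^-12 F; ω = 1.87×10^6 rad/s.
I_d = C dV/dt, so |I_d|_max = C V₀ ω = (1.262×10^-12)(312)(1.87×10^6) = 7.36×10^-4 A.

7.36×10^-4 A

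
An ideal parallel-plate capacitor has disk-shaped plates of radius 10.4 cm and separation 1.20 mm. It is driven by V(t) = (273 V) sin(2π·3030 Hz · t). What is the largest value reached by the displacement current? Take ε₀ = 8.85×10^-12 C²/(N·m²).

C = ε₀A/d = (8.85×10^-12)(0.03398)/(1.20×10^-3) = 2.506×10^-10 F; ω = 2πf = 1.904×10^4 rad/s.
I_d = C dV/dt, so |I_d|_max = C V₀ ω = (2.506×10^-10)(273)(1.904×10^4) = 1.30×10^-3 A.

1.30×10^-3 A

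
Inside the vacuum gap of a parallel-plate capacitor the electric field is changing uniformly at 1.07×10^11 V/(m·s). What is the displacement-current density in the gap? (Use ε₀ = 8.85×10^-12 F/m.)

J_d = ε₀ dE/dt = (8.85×10^-12)(1.07×10^11) = 0.947 A/m².

0.947 A/m²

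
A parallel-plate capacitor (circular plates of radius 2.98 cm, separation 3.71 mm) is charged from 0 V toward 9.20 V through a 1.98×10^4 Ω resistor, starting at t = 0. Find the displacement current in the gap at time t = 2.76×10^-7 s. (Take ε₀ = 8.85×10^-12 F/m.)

5.72×10^-5 A

C = ε₀A/d = (8.85×10^-12)(2.790×10^-3)/(3.71×10^-3) = 6.655×10^-12 F, so τ = RC = 1.318×10^-7 s.
The conduction current is I(t) = (V₀/R) e^(−t/τ), and the displacement current between the plates equals it.
t/τ = 2.094; I_d = (9.20/1.98×10^4) · e^(−2.094) = (4.646×10^-4)(0.1232) = 5.72×10^-5 A.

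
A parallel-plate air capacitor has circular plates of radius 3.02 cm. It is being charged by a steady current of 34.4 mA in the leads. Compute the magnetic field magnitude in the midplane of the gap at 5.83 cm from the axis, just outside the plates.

1.18×10^-7 T

No conduction current crosses the gap, so I_d there equals the 0.0344 A in the leads.
With r > R the enclosed displacement current is the full I_d; B = μ₀ I_d / (2πr) = 1.18×10^-7 T.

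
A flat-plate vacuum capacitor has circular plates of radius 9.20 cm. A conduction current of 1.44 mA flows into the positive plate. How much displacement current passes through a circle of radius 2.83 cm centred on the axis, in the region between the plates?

By continuity the displacement current in the gap matches the conduction current: I_d = 1.44×10^-3 A.
Through an area πr² the displacement current is I_d·(πr²/πR²) = I_d (r/R)² = 1.36×10^-4 A.

1.36×10^-4 A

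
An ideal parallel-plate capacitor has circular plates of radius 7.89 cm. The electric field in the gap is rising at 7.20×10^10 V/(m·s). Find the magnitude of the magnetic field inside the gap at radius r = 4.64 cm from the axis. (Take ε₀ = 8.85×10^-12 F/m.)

1.86×10^-8 T

Total displacement current: I_d = ε₀(πR²)(dE/dt) = (8.85×10^-12)(0.01956)(7.20×10^10) = 0.01246 A.
For r < R the Ampère–Maxwell law gives B(2πr) = μ₀ I_d (r²/R²), so B = μ₀ I_d r/(2πR²) = (4π×10^-7)(0.01246)(0.0464)/(2π·0.0789²) = 1.86×10^-8 T.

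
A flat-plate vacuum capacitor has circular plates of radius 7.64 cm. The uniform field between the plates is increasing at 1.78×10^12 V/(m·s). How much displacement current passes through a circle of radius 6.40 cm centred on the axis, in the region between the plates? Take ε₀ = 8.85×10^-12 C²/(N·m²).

Through the whole plate area (πR² = 0.01834 m²), I_d = ε₀ πR² dE/dt = 0.2889 A.
Through an area πr² the displacement current is I_d·(πr²/πR²) = I_d (r/R)² = 0.203 A.

0.203 A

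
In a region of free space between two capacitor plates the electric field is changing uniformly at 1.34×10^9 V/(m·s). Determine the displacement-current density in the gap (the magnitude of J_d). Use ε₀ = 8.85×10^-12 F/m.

The displacement-current density is ε₀ ∂E/∂t = (8.85×10^-12)(1.34×10^9) = 0.0119 A/m².

0.0119 A/m²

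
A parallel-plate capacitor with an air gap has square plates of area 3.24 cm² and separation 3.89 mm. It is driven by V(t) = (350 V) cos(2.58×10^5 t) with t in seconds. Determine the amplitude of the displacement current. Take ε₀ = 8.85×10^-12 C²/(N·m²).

6.66×10^-5 A

The displacement current equals the conduction current C dV/dt, which peaks at C V₀ ω.
With C = ε₀A/d = (8.85×10^-12)(3.24×10^-4)/(3.89×10^-3) = 7.371×10^-13 F and ω = 2.58×10^5 rad/s, I_d,max = (7.371×10^-13)(350)(2.58×10^5) = 6.66×10^-5 A.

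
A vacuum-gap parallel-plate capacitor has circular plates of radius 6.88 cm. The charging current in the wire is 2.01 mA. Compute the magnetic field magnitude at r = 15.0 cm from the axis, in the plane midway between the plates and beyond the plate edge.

2.68×10^-9 T

Between the plates the displacement current equals the wire current: I_d = 2.01 mA = 2.01×10^-3 A.
For r ≥ R the full I_d is enclosed: B = μ₀ I_d/(2πr) = (4π×10^-7)(2.01×10^-3)/(2π·0.150) = 2.68×10^-9 T.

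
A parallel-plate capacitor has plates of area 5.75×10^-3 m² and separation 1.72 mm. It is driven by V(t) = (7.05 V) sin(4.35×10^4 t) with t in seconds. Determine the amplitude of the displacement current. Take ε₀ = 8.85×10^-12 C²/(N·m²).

9.07×10^-6 A

C = ε₀A/d = (8.85×10^-12)(5.75×10^-3)/(1.72×10^-3) = 2.959×10^-11 F; ω = 4.35×10^4 rad/s.
I_d = C dV/dt, so |I_d|_max = C V₀ ω = (2.959×10^-11)(7.05)(4.35×10^4) = 9.07×10^-6 A.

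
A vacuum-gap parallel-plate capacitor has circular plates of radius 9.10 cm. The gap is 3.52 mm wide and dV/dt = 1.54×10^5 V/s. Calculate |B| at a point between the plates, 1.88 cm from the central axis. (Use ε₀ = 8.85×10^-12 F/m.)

I_d = C dV/dt with C = ε₀πR²/d = 6.542×10^-11 F, so I_d = (6.542×10^-11)(1.54×10^5) = 1.007×10^-5 A.
∮B·dl = μ₀ I_d,enc with I_d,enc = I_d r²/R² = 4.298×10^-7 A; so B = μ₀ I_d,enc/(2πr) = 4.57×10^-12 T.

4.57×10^-12 T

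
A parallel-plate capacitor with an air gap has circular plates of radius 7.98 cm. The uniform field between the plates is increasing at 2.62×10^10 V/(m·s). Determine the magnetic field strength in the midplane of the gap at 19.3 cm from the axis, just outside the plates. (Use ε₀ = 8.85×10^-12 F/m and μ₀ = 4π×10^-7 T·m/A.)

I_d = ε₀ dΦ_E/dt = ε₀ πR² (dE/dt) = (8.85×10^-12)(0.02001)(2.62×10^10) = 4.640×10^-3 A through the full plate area.
For r ≥ R the full I_d is enclosed: B = μ₀ I_d/(2πr) = (4π×10^-7)(4.640×10^-3)/(2π·0.193) = 4.81×10^-9 T.

4.81×10^-9 T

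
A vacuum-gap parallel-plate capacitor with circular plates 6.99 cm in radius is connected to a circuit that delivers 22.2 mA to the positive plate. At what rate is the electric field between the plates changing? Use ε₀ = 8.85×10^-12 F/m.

By continuity, I_d in the gap equals the 22.2 mA flowing in the wire.
Since I_d = ε₀ A dE/dt, dE/dt = I_d/(ε₀A) = (0.0222)/((8.85×10^-12)(0.01535)) = 1.63×10^11 V/(m·s).

1.63×10^11 V/(m·s)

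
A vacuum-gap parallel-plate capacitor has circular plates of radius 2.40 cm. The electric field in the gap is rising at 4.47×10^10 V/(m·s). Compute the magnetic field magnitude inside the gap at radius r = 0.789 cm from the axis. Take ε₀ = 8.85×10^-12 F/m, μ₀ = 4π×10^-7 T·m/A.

1.96×10^-9 T

Through the whole plate area (πR² = 1.810×10^-3 m²), I_d = ε₀ πR² dE/dt = 7.160×10^-4 A.
For r < R the Ampère–Maxwell law gives B(2πr) = μ₀ I_d (r²/R²), so B = μ₀ I_d r/(2πR²) = (4π×10^-7)(7.160×10^-4)(7.89×10^-3)/(2π·0.0240²) = 1.96×10^-9 T.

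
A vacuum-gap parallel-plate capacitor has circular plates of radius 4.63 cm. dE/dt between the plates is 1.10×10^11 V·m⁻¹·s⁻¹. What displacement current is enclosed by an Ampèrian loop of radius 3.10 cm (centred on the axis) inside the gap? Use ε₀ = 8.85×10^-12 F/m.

2.94×10^-3 A

Total displacement current: I_d = ε₀(πR²)(dE/dt) = (8.85×10^-12)(6.735×10^-3)(1.10×10^11) = 6.557×10^-3 A.
Through an area πr² the displacement current is I_d·(πr²/πR²) = I_d (r/R)² = 2.94×10^-3 A.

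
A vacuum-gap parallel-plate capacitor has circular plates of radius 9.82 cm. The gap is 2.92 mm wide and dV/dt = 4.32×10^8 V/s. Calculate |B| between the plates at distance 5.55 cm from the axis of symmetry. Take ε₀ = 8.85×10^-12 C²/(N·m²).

4.57×10^-8 T

With E = V/d, dE/dt = 1.479×10^11 V/(m·s) and πR² = 0.03030 m², giving I_d = ε₀ πR² dE/dt = 0.03966 A.
An Ampèrian loop of radius r encloses a fraction (r/R)² of I_d. Then B·2πr = μ₀ I_d (r/R)², giving B = μ₀ I_d r/(2πR²) = 4.57×10^-8 T.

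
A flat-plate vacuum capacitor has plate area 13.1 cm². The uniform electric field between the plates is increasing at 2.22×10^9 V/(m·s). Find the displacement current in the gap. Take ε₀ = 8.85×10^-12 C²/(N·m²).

I_d = ε₀ A (dE/dt) = (8.85×10^-12)(1.31×10^-3 m²)(2.22×10^9) = 2.57×10^-5 A.

2.57×10^-5 A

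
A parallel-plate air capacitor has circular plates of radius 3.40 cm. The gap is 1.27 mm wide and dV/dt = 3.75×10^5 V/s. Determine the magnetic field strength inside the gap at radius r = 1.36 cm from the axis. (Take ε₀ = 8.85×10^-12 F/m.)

2.23×10^-11 T

With E = V/d, dE/dt = 2.953×10^8 V/(m·s) and πR² = 3.632×10^-3 m², giving I_d = ε₀ πR² dE/dt = 9.492×10^-6 A.
∮B·dl = μ₀ I_d,enc with I_d,enc = I_d r²/R² = 1.519×10^-6 A; so B = μ₀ I_d,enc/(2πr) = 2.23×10^-11 T.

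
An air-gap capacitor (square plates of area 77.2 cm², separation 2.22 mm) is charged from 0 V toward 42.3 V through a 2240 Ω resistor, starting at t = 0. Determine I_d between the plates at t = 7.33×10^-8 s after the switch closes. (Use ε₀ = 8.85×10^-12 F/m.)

With C = ε₀A/d = (8.85×10^-12)(7.72×10^-3)/(2.22×10^-3) = 3.078×10^-11 F, the time constant is τ = RC = 6.895×10^-8 s, so t/τ = 1.063 and e^(−t/τ) = 0.3454.
I_d = I_cond = (V₀/R) e^(−t/τ) = (0.01888)(0.3454) = 6.52×10^-3 A.

6.52×10^-3 A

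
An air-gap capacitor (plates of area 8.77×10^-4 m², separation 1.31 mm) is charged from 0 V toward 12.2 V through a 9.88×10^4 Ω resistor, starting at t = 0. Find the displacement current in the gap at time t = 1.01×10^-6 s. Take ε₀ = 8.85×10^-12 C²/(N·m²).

2.20×10^-5 A

C = ε₀A/d = (8.85×10^-12)(8.77×10^-4)/(1.31×10^-3) = 5.925×10^-12 F, so τ = RC = 5.854×10^-7 s.
The conduction current is I(t) = (V₀/R) e^(−t/τ), and the displacement current between the plates equals it.
t/τ = 1.725; I_d = (12.2/9.88×10^4) · e^(−1.725) = (1.235×10^-4)(0.1782) = 2.20×10^-5 A.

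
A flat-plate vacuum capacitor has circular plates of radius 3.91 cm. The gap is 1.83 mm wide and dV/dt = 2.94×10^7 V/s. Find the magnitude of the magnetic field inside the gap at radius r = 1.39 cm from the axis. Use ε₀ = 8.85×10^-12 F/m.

With E = V/d, dE/dt = 1.607×10^10 V/(m·s) and πR² = 4.803×10^-3 m², giving I_d = ε₀ πR² dE/dt = 6.831×10^-4 A.
An Ampèrian loop of radius r encloses a fraction (r/R)² of I_d. Then B·2πr = μ₀ I_d (r/R)², giving B = μ₀ I_d r/(2πR²) = 1.24×10^-9 T.

1.24×10^-9 T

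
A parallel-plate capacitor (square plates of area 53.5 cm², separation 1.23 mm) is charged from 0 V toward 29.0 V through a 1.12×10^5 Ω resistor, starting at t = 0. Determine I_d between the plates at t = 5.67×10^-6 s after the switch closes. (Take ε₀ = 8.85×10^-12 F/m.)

C = ε₀A/d = (8.85×10^-12)(5.35×10^-3)/(1.23×10^-3) = 3.849×10^-11 F and τ = RC = 4.311×10^-6 s. I_d in the gap equals the RC charging current.
I_d(t) = (V₀/R) e^(−t/τ) = 2.589×10^-4 · e^(−1.315) = 6.95×10^-5 A.

6.95×10^-5 A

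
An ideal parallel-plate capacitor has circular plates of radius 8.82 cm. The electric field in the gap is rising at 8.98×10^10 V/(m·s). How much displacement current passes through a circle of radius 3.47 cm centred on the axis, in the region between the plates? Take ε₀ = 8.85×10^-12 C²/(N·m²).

Through the whole plate area (πR² = 0.02444 m²), I_d = ε₀ πR² dE/dt = 0.01942 A.
Since J_d is uniform, the enclosed fraction is (r/R)² = 0.1548, giving I_d,enc = 3.01×10^-3 A.

3.01×10^-3 A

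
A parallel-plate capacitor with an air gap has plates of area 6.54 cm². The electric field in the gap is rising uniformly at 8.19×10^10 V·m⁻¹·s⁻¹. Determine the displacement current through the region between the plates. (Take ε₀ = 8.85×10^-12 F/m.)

With a uniform field, Φ_E = EA, so I_d = ε₀ A dE/dt = 4.74×10^-4 A.

4.74×10^-4 A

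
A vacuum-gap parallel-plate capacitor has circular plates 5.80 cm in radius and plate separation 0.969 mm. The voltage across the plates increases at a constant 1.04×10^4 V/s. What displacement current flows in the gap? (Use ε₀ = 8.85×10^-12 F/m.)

1.00×10^-6 A

The field between the plates is E = V/d, so dE/dt = (1.04×10^4)/(9.69×10^-4 m) = 1.073×10^7 V/(m·s).
I_d = ε₀ A (dE/dt) = (8.85×10^-12)(0.01057)(1.073×10^7) = 1.00×10^-6 A.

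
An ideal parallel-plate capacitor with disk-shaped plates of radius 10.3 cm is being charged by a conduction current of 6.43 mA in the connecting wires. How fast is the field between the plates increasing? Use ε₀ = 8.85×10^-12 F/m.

By continuity, I_d in the gap equals the 6.43 mA flowing in the wire.
Inverting I_d = ε₀ A dE/dt gives dE/dt = 6.43×10^-3 / (8.85×10^-12 · 0.03333) = 2.18×10^10 V/(m·s).

2.18×10^10 V/(m·s)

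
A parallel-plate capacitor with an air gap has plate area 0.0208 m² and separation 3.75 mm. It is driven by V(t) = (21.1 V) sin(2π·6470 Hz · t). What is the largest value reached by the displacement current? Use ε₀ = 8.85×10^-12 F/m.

4.21×10^-5 A

The displacement current equals the conduction current C dV/dt, which peaks at C V₀ ω.
With C = ε₀A/d = (8.85×10^-12)(0.0208)/(3.75×10^-3) = 4.909×10^-11 F and ω = 2πf = 4.065×10^4 rad/s, I_d,max = (4.909×10^-11)(21.1)(4.065×10^4) = 4.21×10^-5 A.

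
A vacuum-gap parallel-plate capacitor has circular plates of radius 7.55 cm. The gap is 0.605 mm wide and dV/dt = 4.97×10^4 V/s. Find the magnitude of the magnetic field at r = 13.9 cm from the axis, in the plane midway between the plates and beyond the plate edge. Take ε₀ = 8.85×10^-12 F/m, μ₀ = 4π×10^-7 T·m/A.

1.87×10^-11 T

With E = V/d, dE/dt = 8.215×10^7 V/(m·s) and πR² = 0.01791 m², giving I_d = ε₀ πR² dE/dt = 1.302×10^-5 A.
Outside the plates the loop encloses all of I_d, so B·2πr = μ₀ I_d and B = 1.87×10^-11 T.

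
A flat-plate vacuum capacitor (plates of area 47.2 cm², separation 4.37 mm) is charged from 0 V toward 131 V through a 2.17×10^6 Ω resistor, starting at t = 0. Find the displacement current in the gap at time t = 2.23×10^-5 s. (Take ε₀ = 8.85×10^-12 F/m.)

2.06×10^-5 A

C = ε₀A/d = (8.85×10^-12)(4.72×10^-3)/(4.37×10^-3) = 9.559×10^-12 F, so τ = RC = 2.074×10^-5 s.
The conduction current is I(t) = (V₀/R) e^(−t/τ), and the displacement current between the plates equals it.
t/τ = 1.075; I_d = (131/2.17×10^6) · e^(−1.075) = (6.037×10^-5)(0.3413) = 2.06×10^-5 A.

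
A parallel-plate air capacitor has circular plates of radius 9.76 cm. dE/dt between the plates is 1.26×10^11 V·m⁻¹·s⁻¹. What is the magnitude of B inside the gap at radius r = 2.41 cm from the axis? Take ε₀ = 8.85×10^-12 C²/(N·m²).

1.69×10^-8 T

Total displacement current: I_d = ε₀(πR²)(dE/dt) = (8.85×10^-12)(0.02993)(1.26×10^11) = 0.03337 A.
∮B·dl = μ₀ I_d,enc with I_d,enc = I_d r²/R² = 2.035×10^-3 A; so B = μ₀ I_d,enc/(2πr) = 1.69×10^-8 T.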